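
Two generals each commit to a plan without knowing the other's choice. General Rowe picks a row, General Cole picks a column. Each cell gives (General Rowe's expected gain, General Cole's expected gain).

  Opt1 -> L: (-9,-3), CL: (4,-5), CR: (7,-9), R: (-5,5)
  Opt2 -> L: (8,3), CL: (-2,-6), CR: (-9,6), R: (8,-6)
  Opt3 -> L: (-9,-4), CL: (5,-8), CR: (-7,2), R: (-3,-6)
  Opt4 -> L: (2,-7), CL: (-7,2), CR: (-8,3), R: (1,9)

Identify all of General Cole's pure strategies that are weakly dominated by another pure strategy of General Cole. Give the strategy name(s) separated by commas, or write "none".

L: no other strategy beats it everywhere (CL at Opt1 (-3>-5); CR at Opt1 (-3>-9); R at Opt2 (3>-6)).
CL: dominated, since R does at least as well everywhere (Opt1: 5>-5, Opt2: -6=-6, Opt3: -6>-8, Opt4: 9>2).
Nothing dominates CR: L at Opt2 (6>3); CL at Opt2 (6>-6); R at Opt2 (6>-6).
Nothing dominates R: L at Opt1 (5>-3); CL at Opt1 (5>-5); CR at Opt1 (5>-9).

CL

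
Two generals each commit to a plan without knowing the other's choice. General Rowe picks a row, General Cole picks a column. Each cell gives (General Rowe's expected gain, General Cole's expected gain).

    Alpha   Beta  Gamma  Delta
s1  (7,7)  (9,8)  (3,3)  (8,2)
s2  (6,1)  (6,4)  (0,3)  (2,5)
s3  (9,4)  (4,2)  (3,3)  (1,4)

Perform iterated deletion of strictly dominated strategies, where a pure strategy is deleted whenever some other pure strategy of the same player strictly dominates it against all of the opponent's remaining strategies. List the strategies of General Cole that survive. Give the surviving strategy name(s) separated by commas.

Alpha, Beta, Delta

For General Rowe, s1 strictly dominates s2 on the remaining columns (Alpha: 7>6, Beta: 9>6, Gamma: 3>0, Delta: 8>2); eliminate s2.
Column Gamma is eliminated: Alpha beats it against every remaining row (s1: 7>3, s3: 4>3).
Among the remaining strategies, none is strictly dominated by another pure strategy of the same player, so the elimination stops.
Surviving strategies — General Rowe: {s1, s3}; General Cole: {Alpha, Beta, Delta}.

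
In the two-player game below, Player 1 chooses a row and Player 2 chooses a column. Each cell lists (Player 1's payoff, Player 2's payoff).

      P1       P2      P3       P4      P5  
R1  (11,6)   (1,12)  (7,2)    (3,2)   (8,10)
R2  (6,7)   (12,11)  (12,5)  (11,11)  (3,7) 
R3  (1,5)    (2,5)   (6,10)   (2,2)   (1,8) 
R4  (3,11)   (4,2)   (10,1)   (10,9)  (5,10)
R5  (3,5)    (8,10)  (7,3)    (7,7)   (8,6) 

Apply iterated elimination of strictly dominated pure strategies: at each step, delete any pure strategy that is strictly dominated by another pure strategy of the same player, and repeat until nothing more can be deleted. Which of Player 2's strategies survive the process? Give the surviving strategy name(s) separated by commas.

P1, P2, P4, P5

For Player 1, R2 strictly dominates R3 on the remaining columns (P1: 6>1, P2: 12>2, P3: 12>6, P4: 11>2, P5: 3>1); eliminate R3.
Column P3 is eliminated: P1 beats it against every remaining row (R1: 6>2, R2: 7>5, R4: 11>1, R5: 5>3).
Among the remaining strategies, none is strictly dominated by another pure strategy of the same player, so the elimination stops.
Surviving strategies — Player 1: {R1, R2, R4, R5}; Player 2: {P1, P2, P4, P5}.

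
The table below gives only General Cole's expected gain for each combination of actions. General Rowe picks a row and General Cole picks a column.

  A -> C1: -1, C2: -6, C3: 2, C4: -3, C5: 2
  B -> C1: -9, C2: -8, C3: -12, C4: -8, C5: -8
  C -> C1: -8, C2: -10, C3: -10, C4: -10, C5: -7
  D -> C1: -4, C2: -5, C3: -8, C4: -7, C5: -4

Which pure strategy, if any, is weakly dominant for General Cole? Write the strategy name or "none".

C5 vs C1: A: 2>-1, B: -8>-9, C: -7>-8, D: -4=-4.
C5 vs C2: A: 2>-6, B: -8=-8, C: -7>-10, D: -4>-5.
C5 vs C3: A: 2=2, B: -8>-12, C: -7>-10, D: -4>-8.
C5 vs C4: A: 2>-3, B: -8=-8, C: -7>-10, D: -4>-7.
C5 is at least as good as every other strategy against every opponent action, so it is weakly dominant.

C5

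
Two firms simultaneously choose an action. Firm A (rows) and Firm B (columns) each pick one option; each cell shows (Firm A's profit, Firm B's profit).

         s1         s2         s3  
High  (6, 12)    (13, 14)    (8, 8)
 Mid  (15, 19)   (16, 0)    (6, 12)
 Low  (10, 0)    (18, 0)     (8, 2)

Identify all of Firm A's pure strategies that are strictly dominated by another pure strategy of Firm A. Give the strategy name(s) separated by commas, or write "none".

High is not dominated — it holds its own against Mid at s3 (8>6); Low at s3 (8=8).
Mid: no other strategy beats it everywhere (High at s1 (15>6); Low at s1 (15>10)).
Low is not dominated — it holds its own against High at s1 (10>6); Mid at s2 (18>16).

none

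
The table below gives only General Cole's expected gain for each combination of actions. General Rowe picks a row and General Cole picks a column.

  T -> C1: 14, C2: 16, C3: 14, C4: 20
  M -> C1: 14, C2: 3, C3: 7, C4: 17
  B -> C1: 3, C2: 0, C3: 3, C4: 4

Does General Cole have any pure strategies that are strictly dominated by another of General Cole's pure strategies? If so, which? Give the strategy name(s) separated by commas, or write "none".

C1: dominated, since C4 does at least as well everywhere (T: 20>14, M: 17>14, B: 4>3).
C4 strictly dominates C2 — T: 20>16, M: 17>3, B: 4>0.
C3 is strictly dominated by C4 (T: 20>14, M: 17>7, B: 4>3).
C4 is not dominated — it holds its own against C1 at T (20>14); C2 at T (20>16); C3 at T (20>14).

C1, C2, C3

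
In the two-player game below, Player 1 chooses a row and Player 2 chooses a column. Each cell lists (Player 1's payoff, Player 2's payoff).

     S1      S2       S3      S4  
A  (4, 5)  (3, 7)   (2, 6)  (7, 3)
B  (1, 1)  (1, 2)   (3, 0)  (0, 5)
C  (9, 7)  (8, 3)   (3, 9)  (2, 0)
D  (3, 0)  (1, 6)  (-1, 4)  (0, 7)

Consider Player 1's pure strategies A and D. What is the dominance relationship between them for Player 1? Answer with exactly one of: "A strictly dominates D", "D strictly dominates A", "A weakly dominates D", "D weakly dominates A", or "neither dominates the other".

A's payoffs vs D's, by Player 2's action — S1: 4>3, S2: 3>1, S3: 2>-1, S4: 7>0.
Every comparison favours A, so A strictly dominates D.

A strictly dominates D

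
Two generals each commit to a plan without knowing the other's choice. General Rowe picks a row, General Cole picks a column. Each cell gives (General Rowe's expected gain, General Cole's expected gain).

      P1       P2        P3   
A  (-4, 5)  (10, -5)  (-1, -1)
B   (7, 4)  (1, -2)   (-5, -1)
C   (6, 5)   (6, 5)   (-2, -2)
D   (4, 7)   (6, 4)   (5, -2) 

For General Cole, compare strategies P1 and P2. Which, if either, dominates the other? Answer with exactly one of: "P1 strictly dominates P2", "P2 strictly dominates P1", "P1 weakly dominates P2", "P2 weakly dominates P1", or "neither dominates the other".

Compare P1 to P2 across every action of General Rowe: A: 5>-5, B: 4>-2, C: 5=5, D: 7>4.
P1 is at least as good everywhere and strictly better somewhere (tied only at C), so P1 weakly but not strictly dominates P2.

P1 weakly dominates P2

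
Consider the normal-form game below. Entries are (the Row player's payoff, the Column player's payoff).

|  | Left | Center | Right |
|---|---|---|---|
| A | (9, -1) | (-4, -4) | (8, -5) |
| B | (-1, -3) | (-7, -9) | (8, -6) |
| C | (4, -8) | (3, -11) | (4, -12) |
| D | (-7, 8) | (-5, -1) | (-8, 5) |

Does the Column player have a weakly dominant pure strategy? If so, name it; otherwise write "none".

Left

Left vs Center: A: -1>-4, B: -3>-9, C: -8>-11, D: 8>-1.
Left vs Right: A: -1>-5, B: -3>-6, C: -8>-12, D: 8>5.
Left is at least as good as every other strategy against every opponent action, so it is weakly dominant.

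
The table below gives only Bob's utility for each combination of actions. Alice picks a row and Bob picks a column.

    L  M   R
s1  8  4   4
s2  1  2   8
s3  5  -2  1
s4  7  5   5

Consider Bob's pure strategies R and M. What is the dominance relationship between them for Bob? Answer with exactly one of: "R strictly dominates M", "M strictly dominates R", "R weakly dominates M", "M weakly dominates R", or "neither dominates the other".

R's payoffs vs M's, by Alice's action — s1: 4=4, s2: 8>2, s3: 1>-2, s4: 5=5.
R is at least as good everywhere and strictly better somewhere (tied only at s1, s4), so R weakly but not strictly dominates M.

R weakly dominates M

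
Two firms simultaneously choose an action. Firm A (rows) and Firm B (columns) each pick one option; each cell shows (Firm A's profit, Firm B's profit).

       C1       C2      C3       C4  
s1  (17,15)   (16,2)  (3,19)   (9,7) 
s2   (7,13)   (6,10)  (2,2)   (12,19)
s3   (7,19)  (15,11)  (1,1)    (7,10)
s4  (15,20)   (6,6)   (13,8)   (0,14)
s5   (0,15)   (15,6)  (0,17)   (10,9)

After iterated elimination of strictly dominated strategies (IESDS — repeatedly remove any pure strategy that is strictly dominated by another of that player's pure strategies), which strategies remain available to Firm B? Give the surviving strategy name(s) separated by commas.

C1, C3, C4

For Firm A, s1 strictly dominates s3 on the remaining columns (C1: 17>7, C2: 16>15, C3: 3>1, C4: 9>7); eliminate s3.
Column C2 is eliminated: C1 beats it against every remaining row (s1: 15>2, s2: 13>10, s4: 20>6, s5: 15>6).
For Firm A, s2 strictly dominates s5 on the remaining columns (C1: 7>0, C3: 2>0, C4: 12>10); eliminate s5.
Among the remaining strategies, none is strictly dominated by another pure strategy of the same player, so the elimination stops.
Surviving strategies — Firm A: {s1, s2, s4}; Firm B: {C1, C3, C4}.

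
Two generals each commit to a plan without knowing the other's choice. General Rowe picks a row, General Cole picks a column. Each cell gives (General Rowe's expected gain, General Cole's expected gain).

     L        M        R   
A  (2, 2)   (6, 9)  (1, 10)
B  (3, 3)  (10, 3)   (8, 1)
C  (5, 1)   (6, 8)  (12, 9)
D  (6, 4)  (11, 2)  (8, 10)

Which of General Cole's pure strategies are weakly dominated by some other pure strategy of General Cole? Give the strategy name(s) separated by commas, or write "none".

none

L: no other strategy beats it everywhere (M at D (4>2); R at B (3>1)).
Nothing dominates M: L at A (9>2); R at B (3>1).
R is not dominated — it holds its own against L at A (10>2); M at A (10>9).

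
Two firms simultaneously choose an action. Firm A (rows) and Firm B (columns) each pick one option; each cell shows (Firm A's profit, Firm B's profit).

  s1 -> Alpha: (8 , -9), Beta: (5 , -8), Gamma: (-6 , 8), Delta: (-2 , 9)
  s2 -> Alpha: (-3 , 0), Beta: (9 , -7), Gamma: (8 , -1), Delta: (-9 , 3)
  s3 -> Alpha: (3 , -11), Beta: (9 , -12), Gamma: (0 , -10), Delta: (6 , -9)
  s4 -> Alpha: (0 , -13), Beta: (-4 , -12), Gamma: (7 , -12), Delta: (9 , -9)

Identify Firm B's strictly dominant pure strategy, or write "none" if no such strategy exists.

Delta vs Alpha: s1: 9>-9, s2: 3>0, s3: -9>-11, s4: -9>-13.
Delta vs Beta: s1: 9>-8, s2: 3>-7, s3: -9>-12, s4: -9>-12.
Delta vs Gamma: s1: 9>8, s2: 3>-1, s3: -9>-10, s4: -9>-12.
Delta strictly beats every other strategy against every opponent action, so it is strictly dominant.

Delta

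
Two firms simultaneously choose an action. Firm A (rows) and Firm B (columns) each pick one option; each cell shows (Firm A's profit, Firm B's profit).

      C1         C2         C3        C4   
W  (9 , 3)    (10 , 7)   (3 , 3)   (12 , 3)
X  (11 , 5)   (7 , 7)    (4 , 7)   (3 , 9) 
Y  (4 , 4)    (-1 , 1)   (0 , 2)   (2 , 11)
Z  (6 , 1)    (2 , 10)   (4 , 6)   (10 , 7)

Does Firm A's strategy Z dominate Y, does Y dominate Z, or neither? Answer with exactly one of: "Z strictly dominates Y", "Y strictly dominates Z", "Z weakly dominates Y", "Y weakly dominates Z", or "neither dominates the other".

Compare Z to Y across every action of Firm B: C1: 6>4, C2: 2>-1, C3: 4>0, C4: 10>2.
Every comparison favours Z, so Z strictly dominates Y.

Z strictly dominates Y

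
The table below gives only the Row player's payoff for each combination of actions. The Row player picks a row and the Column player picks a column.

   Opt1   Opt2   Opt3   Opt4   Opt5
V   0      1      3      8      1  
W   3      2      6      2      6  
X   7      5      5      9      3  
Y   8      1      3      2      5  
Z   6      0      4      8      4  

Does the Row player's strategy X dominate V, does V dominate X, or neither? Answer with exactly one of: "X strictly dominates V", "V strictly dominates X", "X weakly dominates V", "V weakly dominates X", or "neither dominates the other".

X strictly dominates V

X's payoffs vs V's, by the Column player's action — Opt1: 7>0, Opt2: 5>1, Opt3: 5>3, Opt4: 9>8, Opt5: 3>1.
X gives a strictly higher payoff against each opponent action, so X strictly dominates V.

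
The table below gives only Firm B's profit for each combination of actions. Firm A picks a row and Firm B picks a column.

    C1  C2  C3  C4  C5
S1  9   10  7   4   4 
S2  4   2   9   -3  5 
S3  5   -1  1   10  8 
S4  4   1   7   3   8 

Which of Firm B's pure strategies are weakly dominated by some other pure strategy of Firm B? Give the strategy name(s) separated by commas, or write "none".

Nothing dominates C1: C2 at S2 (4>2); C3 at S1 (9>7); C4 at S1 (9>4); C5 at S1 (9>4).
C2: no other strategy beats it everywhere (C1 at S1 (10>9); C3 at S1 (10>7); C4 at S1 (10>4); C5 at S1 (10>4)).
C3 is not dominated — it holds its own against C1 at S2 (9>4); C2 at S2 (9>2); C4 at S1 (7>4); C5 at S1 (7>4).
C4 is not dominated — it holds its own against C1 at S3 (10>5); C2 at S3 (10>-1); C3 at S3 (10>1); C5 at S3 (10>8).
C5 is not dominated — it holds its own against C1 at S2 (5>4); C2 at S2 (5>2); C3 at S3 (8>1); C4 at S2 (5>-3).

none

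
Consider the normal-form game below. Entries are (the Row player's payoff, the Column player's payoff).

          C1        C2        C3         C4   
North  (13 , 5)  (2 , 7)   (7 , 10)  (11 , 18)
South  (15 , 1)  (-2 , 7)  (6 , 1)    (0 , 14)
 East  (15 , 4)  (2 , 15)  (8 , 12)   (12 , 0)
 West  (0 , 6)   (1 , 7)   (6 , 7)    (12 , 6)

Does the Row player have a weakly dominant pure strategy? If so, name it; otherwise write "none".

East

East vs North: C1: 15>13, C2: 2=2, C3: 8>7, C4: 12>11.
East vs South: C1: 15=15, C2: 2>-2, C3: 8>6, C4: 12>0.
East vs West: C1: 15>0, C2: 2>1, C3: 8>6, C4: 12=12.
East is at least as good as every other strategy against every opponent action, so it is weakly dominant.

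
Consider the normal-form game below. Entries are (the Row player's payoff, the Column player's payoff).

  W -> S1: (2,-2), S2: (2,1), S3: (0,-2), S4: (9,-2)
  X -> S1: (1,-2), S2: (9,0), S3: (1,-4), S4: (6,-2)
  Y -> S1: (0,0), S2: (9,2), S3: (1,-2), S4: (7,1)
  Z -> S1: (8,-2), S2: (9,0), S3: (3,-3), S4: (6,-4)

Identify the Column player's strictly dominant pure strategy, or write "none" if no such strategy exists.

S2 vs S1: W: 1>-2, X: 0>-2, Y: 2>0, Z: 0>-2.
S2 vs S3: W: 1>-2, X: 0>-4, Y: 2>-2, Z: 0>-3.
S2 vs S4: W: 1>-2, X: 0>-2, Y: 2>1, Z: 0>-4.
S2 strictly beats every other strategy against every opponent action, so it is strictly dominant.

S2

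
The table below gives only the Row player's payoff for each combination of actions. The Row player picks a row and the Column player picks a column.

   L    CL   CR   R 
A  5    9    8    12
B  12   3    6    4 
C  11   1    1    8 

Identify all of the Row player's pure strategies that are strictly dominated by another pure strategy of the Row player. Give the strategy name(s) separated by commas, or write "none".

none

Nothing dominates A: B at CL (9>3); C at CL (9>1).
Nothing dominates B: A at L (12>5); C at L (12>11).
C is not dominated — it holds its own against A at L (11>5); B at R (8>4).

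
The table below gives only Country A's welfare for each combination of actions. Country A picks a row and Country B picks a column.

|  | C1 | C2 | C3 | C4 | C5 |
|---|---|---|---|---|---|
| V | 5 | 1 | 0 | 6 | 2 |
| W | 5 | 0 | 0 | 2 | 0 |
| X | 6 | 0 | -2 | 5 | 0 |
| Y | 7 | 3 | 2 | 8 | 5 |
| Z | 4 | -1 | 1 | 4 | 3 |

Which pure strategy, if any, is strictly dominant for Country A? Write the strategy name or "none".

Y

Y vs V: C1: 7>5, C2: 3>1, C3: 2>0, C4: 8>6, C5: 5>2.
Y vs W: C1: 7>5, C2: 3>0, C3: 2>0, C4: 8>2, C5: 5>0.
Y vs X: C1: 7>6, C2: 3>0, C3: 2>-2, C4: 8>5, C5: 5>0.
Y vs Z: C1: 7>4, C2: 3>-1, C3: 2>1, C4: 8>4, C5: 5>3.
Y strictly beats every other strategy against every opponent action, so it is strictly dominant.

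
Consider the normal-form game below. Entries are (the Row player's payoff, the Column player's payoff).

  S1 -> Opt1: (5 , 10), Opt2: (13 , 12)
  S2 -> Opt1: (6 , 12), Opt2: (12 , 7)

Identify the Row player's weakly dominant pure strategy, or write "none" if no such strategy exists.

none

S1 fails to dominate S2 at Opt1 (5<6).
S2 fails to dominate S1 at Opt2 (12<13).
No single strategy dominates all the others.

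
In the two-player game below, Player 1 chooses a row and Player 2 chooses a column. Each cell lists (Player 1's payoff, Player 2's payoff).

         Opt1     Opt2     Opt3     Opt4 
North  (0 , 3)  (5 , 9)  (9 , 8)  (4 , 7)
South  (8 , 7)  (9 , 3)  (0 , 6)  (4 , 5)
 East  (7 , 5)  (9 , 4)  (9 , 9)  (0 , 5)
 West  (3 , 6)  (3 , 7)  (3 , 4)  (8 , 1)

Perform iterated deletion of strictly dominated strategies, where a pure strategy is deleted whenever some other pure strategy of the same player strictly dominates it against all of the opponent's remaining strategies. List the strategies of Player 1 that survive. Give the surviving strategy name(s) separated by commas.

North, South, East

Column Opt4 is eliminated: Opt3 beats it against every remaining row (North: 8>7, South: 6>5, East: 9>5, West: 4>1).
Player 1's strategy West is strictly dominated by East (Opt1: 7>3, Opt2: 9>3, Opt3: 9>3) and is removed.
Among the remaining strategies, none is strictly dominated by another pure strategy of the same player, so the elimination stops.
Surviving strategies — Player 1: {North, South, East}; Player 2: {Opt1, Opt2, Opt3}.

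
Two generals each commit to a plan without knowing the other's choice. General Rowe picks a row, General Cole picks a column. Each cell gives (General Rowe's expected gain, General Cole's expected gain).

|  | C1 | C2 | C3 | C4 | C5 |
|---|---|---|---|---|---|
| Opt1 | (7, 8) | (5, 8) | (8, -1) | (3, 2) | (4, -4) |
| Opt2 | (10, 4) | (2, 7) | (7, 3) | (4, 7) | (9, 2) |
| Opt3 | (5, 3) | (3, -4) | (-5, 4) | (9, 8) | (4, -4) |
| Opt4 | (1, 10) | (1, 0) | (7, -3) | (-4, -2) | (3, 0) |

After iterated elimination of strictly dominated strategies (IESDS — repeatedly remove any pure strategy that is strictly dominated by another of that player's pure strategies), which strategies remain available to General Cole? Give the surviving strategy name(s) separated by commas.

C1, C2, C4

General Rowe's strategy Opt4 is strictly dominated by Opt1 (C1: 7>1, C2: 5>1, C3: 8>7, C4: 3>-4, C5: 4>3) and is removed.
Column C3 is eliminated: C4 beats it against every remaining row (Opt1: 2>-1, Opt2: 7>3, Opt3: 8>4).
Column C5 is eliminated: C1 beats it against every remaining row (Opt1: 8>-4, Opt2: 4>2, Opt3: 3>-4).
Among the remaining strategies, none is strictly dominated by another pure strategy of the same player, so the elimination stops.
Surviving strategies — General Rowe: {Opt1, Opt2, Opt3}; General Cole: {C1, C2, C4}.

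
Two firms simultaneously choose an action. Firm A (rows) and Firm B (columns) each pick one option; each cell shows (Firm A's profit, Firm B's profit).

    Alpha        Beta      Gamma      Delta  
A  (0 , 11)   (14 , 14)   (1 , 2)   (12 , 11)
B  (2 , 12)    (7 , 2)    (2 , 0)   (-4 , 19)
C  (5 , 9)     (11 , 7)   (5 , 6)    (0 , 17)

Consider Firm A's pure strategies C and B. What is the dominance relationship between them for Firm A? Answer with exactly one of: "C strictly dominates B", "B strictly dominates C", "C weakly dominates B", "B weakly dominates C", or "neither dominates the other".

C's payoffs vs B's, by Firm B's action — Alpha: 5>2, Beta: 11>7, Gamma: 5>2, Delta: 0>-4.
C gives a strictly higher payoff against each choice by Firm B, so C strictly dominates B.

C strictly dominates B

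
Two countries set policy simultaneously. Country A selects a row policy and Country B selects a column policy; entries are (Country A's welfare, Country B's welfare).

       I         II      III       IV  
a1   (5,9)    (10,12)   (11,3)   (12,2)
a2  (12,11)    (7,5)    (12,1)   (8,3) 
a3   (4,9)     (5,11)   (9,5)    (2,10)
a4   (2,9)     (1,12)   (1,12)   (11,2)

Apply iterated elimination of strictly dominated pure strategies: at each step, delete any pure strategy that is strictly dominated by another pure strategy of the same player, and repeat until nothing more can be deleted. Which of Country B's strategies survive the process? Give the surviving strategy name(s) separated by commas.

I, II

Row a3 is eliminated: a1 beats it against every remaining column (I: 5>4, II: 10>5, III: 11>9, IV: 12>2).
For Country A, a1 strictly dominates a4 on the remaining columns (I: 5>2, II: 10>1, III: 11>1, IV: 12>11); eliminate a4.
Country B's strategy III is strictly dominated by I (a1: 9>3, a2: 11>1) and is removed.
For Country B, I strictly dominates IV on the remaining rows (a1: 9>2, a2: 11>3); eliminate IV.
Among the remaining strategies, none is strictly dominated by another pure strategy of the same player, so the elimination stops.
Surviving strategies — Country A: {a1, a2}; Country B: {I, II}.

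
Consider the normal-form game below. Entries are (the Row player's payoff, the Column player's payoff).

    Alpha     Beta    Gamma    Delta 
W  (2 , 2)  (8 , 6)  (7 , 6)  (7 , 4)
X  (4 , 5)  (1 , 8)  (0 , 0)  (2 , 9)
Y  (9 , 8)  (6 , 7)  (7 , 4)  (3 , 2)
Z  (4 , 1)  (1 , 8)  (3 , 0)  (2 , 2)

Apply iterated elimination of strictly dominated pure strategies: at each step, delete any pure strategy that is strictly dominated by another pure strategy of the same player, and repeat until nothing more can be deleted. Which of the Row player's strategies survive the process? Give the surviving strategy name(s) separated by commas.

Row X is eliminated: Y beats it against every remaining column (Alpha: 9>4, Beta: 6>1, Gamma: 7>0, Delta: 3>2).
Row Z is eliminated: Y beats it against every remaining column (Alpha: 9>4, Beta: 6>1, Gamma: 7>3, Delta: 3>2).
For the Column player, Beta strictly dominates Delta on the remaining rows (W: 6>4, Y: 7>2); eliminate Delta.
Among the remaining strategies, none is strictly dominated by another pure strategy of the same player, so the elimination stops.
Surviving strategies — the Row player: {W, Y}; the Column player: {Alpha, Beta, Gamma}.

W, Y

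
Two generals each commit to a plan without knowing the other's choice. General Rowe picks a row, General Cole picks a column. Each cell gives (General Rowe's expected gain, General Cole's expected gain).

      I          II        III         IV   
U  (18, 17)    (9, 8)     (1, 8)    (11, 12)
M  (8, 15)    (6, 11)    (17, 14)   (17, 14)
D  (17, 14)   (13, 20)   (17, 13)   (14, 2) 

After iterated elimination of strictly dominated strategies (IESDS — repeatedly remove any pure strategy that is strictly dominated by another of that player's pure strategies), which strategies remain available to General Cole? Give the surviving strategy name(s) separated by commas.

Column III is eliminated: I beats it against every remaining row (U: 17>8, M: 15>14, D: 14>13).
Column IV is eliminated: I beats it against every remaining row (U: 17>12, M: 15>14, D: 14>2).
Row M is eliminated: U beats it against every remaining column (I: 18>8, II: 9>6).
Among the remaining strategies, none is strictly dominated by another pure strategy of the same player, so the elimination stops.
Surviving strategies — General Rowe: {U, D}; General Cole: {I, II}.

I, II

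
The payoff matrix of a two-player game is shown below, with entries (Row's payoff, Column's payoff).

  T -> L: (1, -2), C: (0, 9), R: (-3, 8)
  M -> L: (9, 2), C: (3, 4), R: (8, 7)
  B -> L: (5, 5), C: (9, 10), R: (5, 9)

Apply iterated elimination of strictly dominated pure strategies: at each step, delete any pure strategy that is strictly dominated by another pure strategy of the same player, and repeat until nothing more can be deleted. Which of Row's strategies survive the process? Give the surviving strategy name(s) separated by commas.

For Row, M strictly dominates T on the remaining columns (L: 9>1, C: 3>0, R: 8>-3); eliminate T.
Column's strategy L is strictly dominated by C (M: 4>2, B: 10>5) and is removed.
Among the remaining strategies, none is strictly dominated by another pure strategy of the same player, so the elimination stops.
Surviving strategies — Row: {M, B}; Column: {C, R}.

M, B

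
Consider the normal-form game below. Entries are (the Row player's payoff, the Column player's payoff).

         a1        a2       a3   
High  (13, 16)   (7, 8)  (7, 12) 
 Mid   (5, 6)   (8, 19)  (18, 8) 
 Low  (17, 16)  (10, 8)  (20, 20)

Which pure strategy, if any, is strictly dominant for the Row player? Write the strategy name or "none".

Low

Low vs High: a1: 17>13, a2: 10>7, a3: 20>7.
Low vs Mid: a1: 17>5, a2: 10>8, a3: 20>18.
Low strictly beats every other strategy against every opponent action, so it is strictly dominant.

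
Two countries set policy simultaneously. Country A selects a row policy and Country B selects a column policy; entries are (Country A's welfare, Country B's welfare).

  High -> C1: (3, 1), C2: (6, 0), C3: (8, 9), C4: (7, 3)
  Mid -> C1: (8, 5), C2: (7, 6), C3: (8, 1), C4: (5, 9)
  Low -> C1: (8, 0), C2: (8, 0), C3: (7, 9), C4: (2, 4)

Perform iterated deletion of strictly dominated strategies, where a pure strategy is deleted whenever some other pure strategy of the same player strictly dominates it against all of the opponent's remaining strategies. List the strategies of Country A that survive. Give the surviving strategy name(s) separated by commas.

Column C1 is eliminated: C4 beats it against every remaining row (High: 3>1, Mid: 9>5, Low: 4>0).
For Country B, C4 strictly dominates C2 on the remaining rows (High: 3>0, Mid: 9>6, Low: 4>0); eliminate C2.
Row Low is eliminated: High beats it against every remaining column (C3: 8>7, C4: 7>2).
Among the remaining strategies, none is strictly dominated by another pure strategy of the same player, so the elimination stops.
Surviving strategies — Country A: {High, Mid}; Country B: {C3, C4}.

High, Mid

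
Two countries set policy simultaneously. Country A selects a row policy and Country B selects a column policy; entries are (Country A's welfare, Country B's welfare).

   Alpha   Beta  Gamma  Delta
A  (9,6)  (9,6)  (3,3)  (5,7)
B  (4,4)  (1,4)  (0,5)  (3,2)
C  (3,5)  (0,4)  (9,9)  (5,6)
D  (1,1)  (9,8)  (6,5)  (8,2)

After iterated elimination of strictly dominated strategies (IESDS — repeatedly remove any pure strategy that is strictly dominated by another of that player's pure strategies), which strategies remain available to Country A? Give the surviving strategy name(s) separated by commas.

A, C, D

For Country A, A strictly dominates B on the remaining columns (Alpha: 9>4, Beta: 9>1, Gamma: 3>0, Delta: 5>3); eliminate B.
Column Alpha is eliminated: Delta beats it against every remaining row (A: 7>6, C: 6>5, D: 2>1).
Among the remaining strategies, none is strictly dominated by another pure strategy of the same player, so the elimination stops.
Surviving strategies — Country A: {A, C, D}; Country B: {Beta, Gamma, Delta}.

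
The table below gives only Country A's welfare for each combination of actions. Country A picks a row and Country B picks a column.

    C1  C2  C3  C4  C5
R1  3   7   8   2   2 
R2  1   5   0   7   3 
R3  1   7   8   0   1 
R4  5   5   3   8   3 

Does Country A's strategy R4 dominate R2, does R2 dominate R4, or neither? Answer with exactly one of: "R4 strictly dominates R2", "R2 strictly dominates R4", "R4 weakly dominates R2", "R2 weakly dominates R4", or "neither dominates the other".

R4 weakly dominates R2

Compare R4 to R2 across every action of Country B: C1: 5>1, C2: 5=5, C3: 3>0, C4: 8>7, C5: 3=3.
R4 is at least as good everywhere and strictly better somewhere (tied only at C2, C5), so R4 weakly but not strictly dominates R2.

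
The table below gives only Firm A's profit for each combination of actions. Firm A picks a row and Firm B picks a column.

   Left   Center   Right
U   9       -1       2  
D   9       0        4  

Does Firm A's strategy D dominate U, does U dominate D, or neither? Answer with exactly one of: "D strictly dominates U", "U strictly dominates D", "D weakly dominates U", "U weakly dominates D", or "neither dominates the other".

D weakly dominates U

D's payoffs vs U's, by Firm B's action — Left: 9=9, Center: 0>-1, Right: 4>2.
D is at least as good everywhere and strictly better somewhere (tied only at Left), so D weakly but not strictly dominates U.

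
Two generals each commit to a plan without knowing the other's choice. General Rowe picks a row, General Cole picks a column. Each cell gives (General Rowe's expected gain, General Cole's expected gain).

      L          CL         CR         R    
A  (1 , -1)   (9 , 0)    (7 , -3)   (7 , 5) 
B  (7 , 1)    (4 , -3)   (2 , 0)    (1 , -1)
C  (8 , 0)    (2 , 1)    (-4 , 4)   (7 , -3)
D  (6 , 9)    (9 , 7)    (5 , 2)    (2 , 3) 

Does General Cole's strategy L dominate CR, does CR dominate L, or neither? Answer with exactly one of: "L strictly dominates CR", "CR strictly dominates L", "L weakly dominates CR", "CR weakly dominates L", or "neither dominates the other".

neither dominates the other

L's payoffs vs CR's, by General Rowe's action — A: -1>-3, B: 1>0, C: 0<4, D: 9>2.
L does better at A, B, D but worse at C; neither strategy dominates the other.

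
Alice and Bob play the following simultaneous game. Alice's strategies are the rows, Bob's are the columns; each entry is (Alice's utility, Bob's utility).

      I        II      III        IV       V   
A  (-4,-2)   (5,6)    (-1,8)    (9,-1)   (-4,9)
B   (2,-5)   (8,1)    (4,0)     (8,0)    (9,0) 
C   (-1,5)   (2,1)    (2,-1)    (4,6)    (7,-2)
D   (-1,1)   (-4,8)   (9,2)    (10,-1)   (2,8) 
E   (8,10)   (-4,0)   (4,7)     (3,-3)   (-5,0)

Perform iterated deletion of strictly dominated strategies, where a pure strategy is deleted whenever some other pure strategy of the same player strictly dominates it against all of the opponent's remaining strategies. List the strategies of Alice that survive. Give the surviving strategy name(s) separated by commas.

For Alice, B strictly dominates C on the remaining columns (I: 2>-1, II: 8>2, III: 4>2, IV: 8>4, V: 9>7); eliminate C.
For Bob, II strictly dominates IV on the remaining rows (A: 6>-1, B: 1>0, D: 8>-1, E: 0>-3); eliminate IV.
Row A is eliminated: B beats it against every remaining column (I: 2>-4, II: 8>5, III: 4>-1, V: 9>-4).
Among the remaining strategies, none is strictly dominated by another pure strategy of the same player, so the elimination stops.
Surviving strategies — Alice: {B, D, E}; Bob: {I, II, III, V}.

B, D, E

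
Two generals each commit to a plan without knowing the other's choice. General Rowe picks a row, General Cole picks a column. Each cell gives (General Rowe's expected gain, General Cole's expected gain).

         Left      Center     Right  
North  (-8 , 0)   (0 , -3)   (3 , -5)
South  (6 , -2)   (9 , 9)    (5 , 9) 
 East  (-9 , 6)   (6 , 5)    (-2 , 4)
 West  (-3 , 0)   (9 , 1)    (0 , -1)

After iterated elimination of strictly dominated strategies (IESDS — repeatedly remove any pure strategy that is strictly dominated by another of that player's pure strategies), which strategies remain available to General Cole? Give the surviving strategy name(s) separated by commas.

For General Rowe, South strictly dominates North on the remaining columns (Left: 6>-8, Center: 9>0, Right: 5>3); eliminate North.
General Rowe's strategy East is strictly dominated by South (Left: 6>-9, Center: 9>6, Right: 5>-2) and is removed.
General Cole's strategy Left is strictly dominated by Center (South: 9>-2, West: 1>0) and is removed.
Among the remaining strategies, none is strictly dominated by another pure strategy of the same player, so the elimination stops.
Surviving strategies — General Rowe: {South, West}; General Cole: {Center, Right}.

Center, Right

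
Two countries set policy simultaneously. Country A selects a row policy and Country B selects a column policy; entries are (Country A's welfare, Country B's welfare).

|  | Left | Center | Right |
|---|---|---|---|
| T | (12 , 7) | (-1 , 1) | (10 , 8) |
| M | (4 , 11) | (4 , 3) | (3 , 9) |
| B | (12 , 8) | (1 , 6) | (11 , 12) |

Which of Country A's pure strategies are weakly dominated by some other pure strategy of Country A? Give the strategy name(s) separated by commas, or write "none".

T

T is weakly dominated by B (Left: 12=12, Center: 1>-1, Right: 11>10).
Nothing dominates M: T at Center (4>-1); B at Center (4>1).
B: no other strategy beats it everywhere (T at Center (1>-1); M at Left (12>4)).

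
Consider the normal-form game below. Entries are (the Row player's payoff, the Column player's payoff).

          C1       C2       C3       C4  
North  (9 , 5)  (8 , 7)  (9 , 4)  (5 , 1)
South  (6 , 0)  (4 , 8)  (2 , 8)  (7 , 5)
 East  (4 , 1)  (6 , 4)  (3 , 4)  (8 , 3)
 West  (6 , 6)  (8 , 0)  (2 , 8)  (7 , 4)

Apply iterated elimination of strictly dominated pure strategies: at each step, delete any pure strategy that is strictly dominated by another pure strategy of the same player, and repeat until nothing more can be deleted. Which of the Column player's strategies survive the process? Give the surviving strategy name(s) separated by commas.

Column C4 is eliminated: C3 beats it against every remaining row (North: 4>1, South: 8>5, East: 4>3, West: 8>4).
The Row player's strategy South is strictly dominated by North (C1: 9>6, C2: 8>4, C3: 9>2) and is removed.
The Row player's strategy East is strictly dominated by North (C1: 9>4, C2: 8>6, C3: 9>3) and is removed.
Among the remaining strategies, none is strictly dominated by another pure strategy of the same player, so the elimination stops.
Surviving strategies — the Row player: {North, West}; the Column player: {C1, C2, C3}.

C1, C2, C3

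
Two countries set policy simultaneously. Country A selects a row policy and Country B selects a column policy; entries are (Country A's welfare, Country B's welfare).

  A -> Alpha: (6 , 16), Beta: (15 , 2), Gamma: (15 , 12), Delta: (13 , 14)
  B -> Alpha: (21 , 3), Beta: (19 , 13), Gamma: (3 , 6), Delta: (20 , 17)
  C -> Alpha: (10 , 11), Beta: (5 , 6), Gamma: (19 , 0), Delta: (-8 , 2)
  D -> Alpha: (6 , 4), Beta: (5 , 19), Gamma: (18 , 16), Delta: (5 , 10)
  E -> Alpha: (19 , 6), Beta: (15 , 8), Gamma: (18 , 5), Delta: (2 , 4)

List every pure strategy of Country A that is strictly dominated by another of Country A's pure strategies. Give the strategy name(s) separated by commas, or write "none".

Nothing dominates A: B at Gamma (15>3); C at Beta (15>5); D at Alpha (6=6); E at Beta (15=15).
B is not dominated — it holds its own against A at Alpha (21>6); C at Alpha (21>10); D at Alpha (21>6); E at Alpha (21>19).
C: no other strategy beats it everywhere (A at Alpha (10>6); B at Gamma (19>3); D at Alpha (10>6); E at Gamma (19>18)).
Nothing dominates D: A at Alpha (6=6); B at Gamma (18>3); C at Beta (5=5); E at Gamma (18=18).
E is not dominated — it holds its own against A at Alpha (19>6); B at Gamma (18>3); C at Alpha (19>10); D at Alpha (19>6).

none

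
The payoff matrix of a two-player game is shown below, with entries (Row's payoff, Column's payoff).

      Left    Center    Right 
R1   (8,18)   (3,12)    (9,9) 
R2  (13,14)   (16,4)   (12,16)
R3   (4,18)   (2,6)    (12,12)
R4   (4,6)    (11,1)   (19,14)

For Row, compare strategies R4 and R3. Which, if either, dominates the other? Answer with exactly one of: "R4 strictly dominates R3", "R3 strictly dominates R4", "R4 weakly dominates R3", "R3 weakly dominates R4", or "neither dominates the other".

Compare R4 to R3 across each opponent action: Left: 4=4, Center: 11>2, Right: 19>12.
R4 is at least as good everywhere and strictly better somewhere (tied only at Left), so R4 weakly but not strictly dominates R3.

R4 weakly dominates R3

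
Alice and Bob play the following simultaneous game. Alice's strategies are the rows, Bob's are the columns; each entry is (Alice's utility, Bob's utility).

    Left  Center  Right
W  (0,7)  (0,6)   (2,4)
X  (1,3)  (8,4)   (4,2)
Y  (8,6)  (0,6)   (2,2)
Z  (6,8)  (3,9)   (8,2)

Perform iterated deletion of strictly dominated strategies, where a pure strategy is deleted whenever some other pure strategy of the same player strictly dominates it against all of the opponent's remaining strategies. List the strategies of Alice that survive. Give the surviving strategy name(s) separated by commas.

Row W is eliminated: X beats it against every remaining column (Left: 1>0, Center: 8>0, Right: 4>2).
For Bob, Left strictly dominates Right on the remaining rows (X: 3>2, Y: 6>2, Z: 8>2); eliminate Right.
Among the remaining strategies, none is strictly dominated by another pure strategy of the same player, so the elimination stops.
Surviving strategies — Alice: {X, Y, Z}; Bob: {Left, Center}.

X, Y, Z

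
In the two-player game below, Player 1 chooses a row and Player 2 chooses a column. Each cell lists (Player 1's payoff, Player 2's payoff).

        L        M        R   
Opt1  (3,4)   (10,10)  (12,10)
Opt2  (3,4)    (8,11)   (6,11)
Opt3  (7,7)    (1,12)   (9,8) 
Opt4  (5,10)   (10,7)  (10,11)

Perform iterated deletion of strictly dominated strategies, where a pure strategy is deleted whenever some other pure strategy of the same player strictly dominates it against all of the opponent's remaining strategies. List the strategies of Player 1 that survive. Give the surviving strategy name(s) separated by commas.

Opt1, Opt4

Player 1's strategy Opt2 is strictly dominated by Opt4 (L: 5>3, M: 10>8, R: 10>6) and is removed.
Player 2's strategy L is strictly dominated by R (Opt1: 10>4, Opt3: 8>7, Opt4: 11>10) and is removed.
For Player 1, Opt1 strictly dominates Opt3 on the remaining columns (M: 10>1, R: 12>9); eliminate Opt3.
Among the remaining strategies, none is strictly dominated by another pure strategy of the same player, so the elimination stops.
Surviving strategies — Player 1: {Opt1, Opt4}; Player 2: {M, R}.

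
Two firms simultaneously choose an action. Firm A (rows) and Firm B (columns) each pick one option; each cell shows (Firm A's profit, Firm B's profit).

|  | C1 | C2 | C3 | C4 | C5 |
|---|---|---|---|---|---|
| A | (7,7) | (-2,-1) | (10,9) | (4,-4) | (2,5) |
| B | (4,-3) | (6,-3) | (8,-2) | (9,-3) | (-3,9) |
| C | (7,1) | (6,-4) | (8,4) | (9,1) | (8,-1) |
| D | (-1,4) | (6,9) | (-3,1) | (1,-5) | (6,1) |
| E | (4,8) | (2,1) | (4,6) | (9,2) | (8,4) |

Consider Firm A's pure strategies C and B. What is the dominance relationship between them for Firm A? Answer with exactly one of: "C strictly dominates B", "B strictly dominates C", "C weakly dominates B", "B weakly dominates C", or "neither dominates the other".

C's payoffs vs B's, by Firm B's action — C1: 7>4, C2: 6=6, C3: 8=8, C4: 9=9, C5: 8>-3.
C is at least as good everywhere and strictly better somewhere (tied only at C2, C3, C4), so C weakly but not strictly dominates B.

C weakly dominates B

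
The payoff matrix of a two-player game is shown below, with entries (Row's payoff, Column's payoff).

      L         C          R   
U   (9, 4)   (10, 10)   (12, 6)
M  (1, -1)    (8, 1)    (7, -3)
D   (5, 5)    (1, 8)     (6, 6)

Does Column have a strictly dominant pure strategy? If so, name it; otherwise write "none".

C vs L: U: 10>4, M: 1>-1, D: 8>5.
C vs R: U: 10>6, M: 1>-3, D: 8>6.
C strictly beats every other strategy against every opponent action, so it is strictly dominant.

C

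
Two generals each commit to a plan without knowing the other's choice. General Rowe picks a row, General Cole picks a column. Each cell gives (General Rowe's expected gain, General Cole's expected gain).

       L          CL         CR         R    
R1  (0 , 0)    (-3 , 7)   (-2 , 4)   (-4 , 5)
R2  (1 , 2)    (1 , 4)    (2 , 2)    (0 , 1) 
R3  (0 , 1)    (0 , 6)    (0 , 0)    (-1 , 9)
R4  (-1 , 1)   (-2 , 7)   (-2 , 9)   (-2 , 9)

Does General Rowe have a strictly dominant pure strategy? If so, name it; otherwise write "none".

R2

R2 vs R1: L: 1>0, CL: 1>-3, CR: 2>-2, R: 0>-4.
R2 vs R3: L: 1>0, CL: 1>0, CR: 2>0, R: 0>-1.
R2 vs R4: L: 1>-1, CL: 1>-2, CR: 2>-2, R: 0>-2.
R2 strictly beats every other strategy against every opponent action, so it is strictly dominant.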